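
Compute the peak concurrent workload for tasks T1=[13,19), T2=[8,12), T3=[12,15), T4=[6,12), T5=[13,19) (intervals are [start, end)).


Check each time point for overlaps:
  t=13: 3 tasks active (T1, T3, T5)
Max concurrent = 3


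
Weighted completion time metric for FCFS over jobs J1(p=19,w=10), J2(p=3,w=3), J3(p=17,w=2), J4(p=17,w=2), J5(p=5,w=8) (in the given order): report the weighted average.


Completion times:
  J1: C=19, w×C=10×19=190
  J2: C=22, w×C=3×22=66
  J3: C=39, w×C=2×39=78
  J4: C=56, w×C=2×56=112
  J5: C=61, w×C=8×61=488
Sum w×C = 934
Sum w = 25
Weighted avg = 934/25
= 37.36


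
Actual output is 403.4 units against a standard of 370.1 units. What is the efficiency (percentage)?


Efficiency = (actual / standard) × 100
= (403.4 / 370.1) × 100
= 109.0%


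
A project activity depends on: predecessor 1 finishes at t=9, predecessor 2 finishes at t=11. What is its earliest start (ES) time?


ES = max of all predecessor completion times
Predecessors: [9, 11]
ES = max(9, 11)
= 11


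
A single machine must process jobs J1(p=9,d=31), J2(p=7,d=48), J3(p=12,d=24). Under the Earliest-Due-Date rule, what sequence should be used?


EDD: sort by earliest due date
  J3: d=24, p=12
  J1: d=31, p=9
  J2: d=48, p=7
Order: J3 → J1 → J2


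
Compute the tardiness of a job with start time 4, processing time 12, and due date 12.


Completion = start + processing = 4 + 12 = 16
Tardiness = max(0, C - d) = max(0, 16 - 12)
= max(0, 4)
= 4


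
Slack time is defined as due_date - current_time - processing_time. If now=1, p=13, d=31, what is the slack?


Slack = due - current_time - processing
= 31 - 1 - 13
= 17


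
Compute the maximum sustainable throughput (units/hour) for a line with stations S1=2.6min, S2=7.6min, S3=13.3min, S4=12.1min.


Bottleneck = longest station time
Station times: [2.6, 7.6, 13.3, 12.1]
Max = 13.3 min
Rate = 60 / 13.3
= 4.51 units/hour (bottleneck: 13.3min)


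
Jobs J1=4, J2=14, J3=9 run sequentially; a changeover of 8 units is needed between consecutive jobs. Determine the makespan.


Makespan = Σ processing + (n-1) × setup
= (4 + 14 + 9) + (3-1)×8
= 27 + 16
= 43 time units


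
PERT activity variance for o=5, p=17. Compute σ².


σ² = ((p - o) / 6)² = (p - o)² / 36
= (17 - 5)² / 36
= 12² / 36
= 144 / 36
= 4.0000


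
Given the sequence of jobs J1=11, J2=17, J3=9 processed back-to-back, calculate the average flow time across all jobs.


Completion times:
  J1: completes at 11
  J2: completes at 28
  J3: completes at 37
Sum = 76
Average = 76/3
= 25.33


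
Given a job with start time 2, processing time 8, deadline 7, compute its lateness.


Completion = 2 + 8 = 10
Lateness = C - d = 10 - 7
= 3


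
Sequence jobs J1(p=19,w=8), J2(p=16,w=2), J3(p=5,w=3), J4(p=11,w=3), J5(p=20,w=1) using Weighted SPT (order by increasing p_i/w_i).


WSPT (Smith's rule): sort by p/w ascending
  J3: p/w = 5/3 = 1.667
  J1: p/w = 19/8 = 2.375
  J4: p/w = 11/3 = 3.667
  J2: p/w = 16/2 = 8.000
  J5: p/w = 20/1 = 20.000
Order: J3 → J1 → J4 → J2 → J5


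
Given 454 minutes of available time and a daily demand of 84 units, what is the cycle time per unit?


Cycle time = available time / demand
= 454 / 84
= 5.40 min/unit


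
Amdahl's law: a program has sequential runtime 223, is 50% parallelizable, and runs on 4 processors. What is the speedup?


Amdahl's law: T_p = T × ((1-p) + p/N)
= 223 × ((1-0.5) + 0.5/4)
= 223 × (0.50 + 0.1250)
= 223 × 0.6250
= 139.38
Speedup = 223/139.38
= 1.60×


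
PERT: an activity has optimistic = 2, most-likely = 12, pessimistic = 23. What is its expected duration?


te = (o + 4m + p) / 6
= (2 + 4×12 + 23) / 6
= (2 + 48 + 23) / 6
= 73 / 6
= 12.17


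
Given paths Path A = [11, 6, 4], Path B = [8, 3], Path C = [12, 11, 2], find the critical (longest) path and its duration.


Path A: 11 + 6 + 4 = 21
Path B: 8 + 3 = 11
Path C: 12 + 11 + 2 = 25
Critical path = longest = max(21, 11, 25)
= 25 (Path C)


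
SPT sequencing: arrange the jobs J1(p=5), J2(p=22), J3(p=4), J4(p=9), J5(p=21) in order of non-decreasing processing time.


SPT: sort by shortest processing time
  J3: p=4
  J1: p=5
  J4: p=9
  J5: p=21
  J2: p=22
Order: J3 → J1 → J4 → J5 → J2


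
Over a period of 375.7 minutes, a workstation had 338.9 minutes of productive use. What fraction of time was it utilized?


Utilization = busy / total × 100
= 338.9 / 375.7 × 100
= 90.2%


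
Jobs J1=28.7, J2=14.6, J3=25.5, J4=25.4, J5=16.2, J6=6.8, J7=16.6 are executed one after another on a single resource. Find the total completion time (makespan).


Sequential makespan: sum all processing times
= 28.7 + 14.6 + 25.5 + 25.4 + 16.2 + 6.8 + 16.6
= 133.8 time units


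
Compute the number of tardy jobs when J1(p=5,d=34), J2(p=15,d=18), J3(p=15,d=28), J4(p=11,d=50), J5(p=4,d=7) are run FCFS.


Completion vs due date:
  J1: C=5, d=34 → on time
  J2: C=20, d=18 → TARDY
  J3: C=35, d=28 → TARDY
  J4: C=46, d=50 → on time
  J5: C=50, d=7 → TARDY
Tardy jobs: J2, J3, J5
Count = 3


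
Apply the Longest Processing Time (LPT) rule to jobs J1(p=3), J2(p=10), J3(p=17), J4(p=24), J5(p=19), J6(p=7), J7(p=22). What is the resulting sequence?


LPT: sort by longest processing time first
  J4: p=24
  J7: p=22
  J5: p=19
  J3: p=17
  J2: p=10
  J6: p=7
  J1: p=3
Order: J4 → J7 → J5 → J3 → J2 → J6 → J1


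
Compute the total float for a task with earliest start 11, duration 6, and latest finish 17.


EF = ES + duration = 11 + 6 = 17
LS = LF - duration = 17 - 6 = 11
Total Float = LF - EF = 17 - 17
(or LS - ES = 11 - 11)
= 0


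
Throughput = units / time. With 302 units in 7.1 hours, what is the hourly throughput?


Throughput = units / time
= 302 / 7.1
= 42.5 units/hour


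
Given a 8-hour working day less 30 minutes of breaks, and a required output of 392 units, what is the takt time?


Available = 8×60 - 30 = 450 min
Takt time = 450 / 392
= 1.15 min/unit


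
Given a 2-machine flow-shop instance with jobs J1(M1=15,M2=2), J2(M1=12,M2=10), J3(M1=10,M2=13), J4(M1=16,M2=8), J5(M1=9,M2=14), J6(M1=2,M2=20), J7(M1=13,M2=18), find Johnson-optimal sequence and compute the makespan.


Johnson's rule:
Group 1 (M1≤M2, sort by M1): ['J6', 'J5', 'J3', 'J7']
Group 2 (M1>M2, sort desc M2): ['J2', 'J4', 'J1']
Sequence: J6 → J5 → J3 → J7 → J2 → J4 → J1
Makespan calculation:
  J6: M1 done=2, M2 done=22
  J5: M1 done=11, M2 done=36
  J3: M1 done=21, M2 done=49
  J7: M1 done=34, M2 done=67
  J2: M1 done=46, M2 done=77
  J4: M1 done=62, M2 done=85
  J1: M1 done=77, M2 done=87
= Sequence: J6 → J5 → J3 → J7 → J2 → J4 → J1, Makespan: 87


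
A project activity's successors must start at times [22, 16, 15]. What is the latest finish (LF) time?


LF = min of all successor start times
Successors start at: [22, 16, 15]
LF = min(22, 16, 15)
= 15


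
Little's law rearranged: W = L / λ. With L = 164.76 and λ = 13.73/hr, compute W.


Little's law: L = λW → W = L / λ
= 164.76 / 13.73
= 12.00 hours


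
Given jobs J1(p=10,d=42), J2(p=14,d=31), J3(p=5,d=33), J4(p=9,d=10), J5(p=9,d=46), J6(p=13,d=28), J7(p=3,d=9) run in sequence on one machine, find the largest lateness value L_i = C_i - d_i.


Lateness per job (L = C - d):
  J1: C=10, d=42, L=-32
  J2: C=24, d=31, L=-7
  J3: C=29, d=33, L=-4
  J4: C=38, d=10, L=28
  J5: C=47, d=46, L=1
  J6: C=60, d=28, L=32
  J7: C=63, d=9, L=54
Lmax = max(-32, -7, -4, 28, 1, 32, 54)
= 54


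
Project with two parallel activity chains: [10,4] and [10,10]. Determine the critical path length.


Path A: 10 + 4 = 14
Path B: 10 + 10 = 20
Critical path = longest = max(14, 20)
= 20 (Path B)


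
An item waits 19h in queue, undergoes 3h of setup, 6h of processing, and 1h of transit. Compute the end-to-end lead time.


Lead time = queue + setup + processing + transit
= 19 + 3 + 6 + 1
= 29 hours


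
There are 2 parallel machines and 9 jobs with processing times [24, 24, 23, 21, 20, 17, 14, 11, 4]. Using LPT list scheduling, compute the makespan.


Jobs (LPT sorted): [24, 24, 23, 21, 20, 17, 14, 11, 4]
Machines: 2
  J=24 → Machine 1 (load: 0+24=24)
  J=24 → Machine 2 (load: 0+24=24)
  J=23 → Machine 1 (load: 24+23=47)
  J=21 → Machine 2 (load: 24+21=45)
  J=20 → Machine 2 (load: 45+20=65)
  J=17 → Machine 1 (load: 47+17=64)
  J=14 → Machine 1 (load: 64+14=78)
  J=11 → Machine 2 (load: 65+11=76)
  J=4 → Machine 2 (load: 76+4=80)
Machine loads: [78, 80]
Makespan = max = 80 time units


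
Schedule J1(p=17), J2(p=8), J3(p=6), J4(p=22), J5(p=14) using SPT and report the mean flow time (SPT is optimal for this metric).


SPT order: J3 → J2 → J5 → J1 → J4
Completion times:
  J3: C=6
  J2: C=14
  J5: C=28
  J1: C=45
  J4: C=67
Sum = 160, n = 5
Mean flow = 160/5
= 32.00


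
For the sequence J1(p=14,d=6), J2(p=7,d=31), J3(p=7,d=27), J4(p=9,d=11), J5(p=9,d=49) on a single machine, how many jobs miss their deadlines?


Completion vs due date:
  J1: C=14, d=6 → TARDY
  J2: C=21, d=31 → on time
  J3: C=28, d=27 → TARDY
  J4: C=37, d=11 → TARDY
  J5: C=46, d=49 → on time
Tardy jobs: J1, J3, J4
Count = 3


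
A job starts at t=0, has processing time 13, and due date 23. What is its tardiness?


Completion = start + processing = 0 + 13 = 13
Tardiness = max(0, C - d) = max(0, 13 - 23)
= max(0, -10)
= 0


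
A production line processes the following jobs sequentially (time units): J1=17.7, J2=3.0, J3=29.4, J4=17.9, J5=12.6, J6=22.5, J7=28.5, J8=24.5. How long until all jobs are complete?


Sequential makespan: sum all processing times
= 17.7 + 3.0 + 29.4 + 17.9 + 12.6 + 22.5 + 28.5 + 24.5
= 156.1 time units


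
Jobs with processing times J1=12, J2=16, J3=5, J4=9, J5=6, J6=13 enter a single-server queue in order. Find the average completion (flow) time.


Completion times:
  J1: completes at 12
  J2: completes at 28
  J3: completes at 33
  J4: completes at 42
  J5: completes at 48
  J6: completes at 61
Sum = 224
Average = 224/6
= 37.33


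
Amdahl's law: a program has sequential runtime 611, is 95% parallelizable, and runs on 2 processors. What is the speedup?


Amdahl's law: T_p = T × ((1-p) + p/N)
= 611 × ((1-0.95) + 0.95/2)
= 611 × (0.05 + 0.4750)
= 611 × 0.5250
= 320.78
Speedup = 611/320.78
= 1.90×


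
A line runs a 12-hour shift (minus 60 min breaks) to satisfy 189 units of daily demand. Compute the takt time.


Available = 12×60 - 60 = 660 min
Takt time = 660 / 189
= 3.49 min/unit


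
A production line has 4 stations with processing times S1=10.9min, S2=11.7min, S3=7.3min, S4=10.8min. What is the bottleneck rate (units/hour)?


Bottleneck = longest station time
Station times: [10.9, 11.7, 7.3, 10.8]
Max = 11.7 min
Rate = 60 / 11.7
= 5.13 units/hour (bottleneck: 11.7min)


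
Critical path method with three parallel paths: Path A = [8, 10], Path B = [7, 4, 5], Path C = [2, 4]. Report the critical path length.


Path A: 8 + 10 = 18
Path B: 7 + 4 + 5 = 16
Path C: 2 + 4 = 6
Critical path = longest = max(18, 16, 6)
= 18 (Path A)


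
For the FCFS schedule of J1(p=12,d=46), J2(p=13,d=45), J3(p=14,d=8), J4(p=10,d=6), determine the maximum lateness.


Lateness per job (L = C - d):
  J1: C=12, d=46, L=-34
  J2: C=25, d=45, L=-20
  J3: C=39, d=8, L=31
  J4: C=49, d=6, L=43
Lmax = max(-34, -20, 31, 43)
= 43


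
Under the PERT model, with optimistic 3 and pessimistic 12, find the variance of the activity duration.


σ² = ((p - o) / 6)² = (p - o)² / 36
= (12 - 3)² / 36
= 9² / 36
= 81 / 36
= 2.2500


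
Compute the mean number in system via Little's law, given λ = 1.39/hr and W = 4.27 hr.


Little's law: L = λ × W
= 1.39 × 4.27
= 5.94


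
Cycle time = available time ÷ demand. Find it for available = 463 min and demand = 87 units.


Cycle time = available time / demand
= 463 / 87
= 5.32 min/unit


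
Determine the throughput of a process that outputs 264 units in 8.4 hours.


Throughput = units / time
= 264 / 8.4
= 31.4 units/hour


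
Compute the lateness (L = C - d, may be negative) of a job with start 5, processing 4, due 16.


Completion = 5 + 4 = 9
Lateness = C - d = 9 - 16
= -7


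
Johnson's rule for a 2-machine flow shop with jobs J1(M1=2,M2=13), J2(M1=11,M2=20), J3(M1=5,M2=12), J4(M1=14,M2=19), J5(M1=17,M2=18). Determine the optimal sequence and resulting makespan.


Johnson's rule:
Group 1 (M1≤M2, sort by M1): ['J1', 'J3', 'J2', 'J4', 'J5']
Group 2 (M1>M2, sort desc M2): []
Sequence: J1 → J3 → J2 → J4 → J5
Makespan calculation:
  J1: M1 done=2, M2 done=15
  J3: M1 done=7, M2 done=27
  J2: M1 done=18, M2 done=47
  J4: M1 done=32, M2 done=66
  J5: M1 done=49, M2 done=84
= Sequence: J1 → J3 → J2 → J4 → J5, Makespan: 84


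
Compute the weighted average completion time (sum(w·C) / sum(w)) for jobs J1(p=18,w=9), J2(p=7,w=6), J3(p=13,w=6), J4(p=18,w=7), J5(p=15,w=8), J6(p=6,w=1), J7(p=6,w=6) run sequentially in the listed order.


Completion times:
  J1: C=18, w×C=9×18=162
  J2: C=25, w×C=6×25=150
  J3: C=38, w×C=6×38=228
  J4: C=56, w×C=7×56=392
  J5: C=71, w×C=8×71=568
  J6: C=77, w×C=1×77=77
  J7: C=83, w×C=6×83=498
Sum w×C = 2075
Sum w = 43
Weighted avg = 2075/43
= 48.26


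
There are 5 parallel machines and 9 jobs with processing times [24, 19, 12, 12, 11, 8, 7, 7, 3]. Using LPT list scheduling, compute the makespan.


Jobs (LPT sorted): [24, 19, 12, 12, 11, 8, 7, 7, 3]
Machines: 5
  J=24 → Machine 1 (load: 0+24=24)
  J=19 → Machine 2 (load: 0+19=19)
  J=12 → Machine 3 (load: 0+12=12)
  J=12 → Machine 4 (load: 0+12=12)
  J=11 → Machine 5 (load: 0+11=11)
  J=8 → Machine 5 (load: 11+8=19)
  J=7 → Machine 3 (load: 12+7=19)
  J=7 → Machine 4 (load: 12+7=19)
  J=3 → Machine 2 (load: 19+3=22)
Machine loads: [24, 22, 19, 19, 19]
Makespan = max = 24 time units


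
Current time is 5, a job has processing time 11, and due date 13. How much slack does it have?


Slack = due - current_time - processing
= 13 - 5 - 11
= -3


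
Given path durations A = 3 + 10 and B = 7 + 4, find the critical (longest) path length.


Path A: 3 + 10 = 13
Path B: 7 + 4 = 11
Critical path = longest = max(13, 11)
= 13 (Path A)


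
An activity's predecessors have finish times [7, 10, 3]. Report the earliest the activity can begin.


ES = max of all predecessor completion times
Predecessors: [7, 10, 3]
ES = max(7, 10, 3)
= 10


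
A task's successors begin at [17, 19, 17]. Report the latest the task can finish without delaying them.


LF = min of all successor start times
Successors start at: [17, 19, 17]
LF = min(17, 19, 17)
= 17


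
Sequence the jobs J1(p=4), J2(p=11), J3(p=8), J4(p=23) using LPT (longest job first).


LPT: sort by longest processing time first
  J4: p=23
  J2: p=11
  J3: p=8
  J1: p=4
Order: J4 → J2 → J3 → J1


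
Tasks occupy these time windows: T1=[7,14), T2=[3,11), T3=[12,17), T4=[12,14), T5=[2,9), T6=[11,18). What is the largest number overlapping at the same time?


Check each time point for overlaps:
  t=12: 4 tasks active (T1, T3, T4, T6)
Max concurrent = 4


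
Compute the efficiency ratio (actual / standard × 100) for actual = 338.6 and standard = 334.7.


Efficiency = (actual / standard) × 100
= (338.6 / 334.7) × 100
= 101.2%


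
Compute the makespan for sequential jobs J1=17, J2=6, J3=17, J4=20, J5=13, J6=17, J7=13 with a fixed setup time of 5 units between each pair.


Makespan = Σ processing + (n-1) × setup
= (17 + 6 + 17 + 20 + 13 + 17 + 13) + (7-1)×5
= 103 + 30
= 133 time units


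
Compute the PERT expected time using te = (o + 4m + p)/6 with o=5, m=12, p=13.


te = (o + 4m + p) / 6
= (5 + 4×12 + 13) / 6
= (5 + 48 + 13) / 6
= 66 / 6
= 11.00


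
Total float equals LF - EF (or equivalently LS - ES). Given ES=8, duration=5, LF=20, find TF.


EF = ES + duration = 8 + 5 = 13
LS = LF - duration = 20 - 5 = 15
Total Float = LF - EF = 20 - 13
(or LS - ES = 15 - 8)
= 7


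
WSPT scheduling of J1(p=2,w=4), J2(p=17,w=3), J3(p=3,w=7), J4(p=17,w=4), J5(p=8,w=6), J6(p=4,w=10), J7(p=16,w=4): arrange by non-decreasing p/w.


WSPT (Smith's rule): sort by p/w ascending
  J6: p/w = 4/10 = 0.400
  J3: p/w = 3/7 = 0.429
  J1: p/w = 2/4 = 0.500
  J5: p/w = 8/6 = 1.333
  J7: p/w = 16/4 = 4.000
  J4: p/w = 17/4 = 4.250
  J2: p/w = 17/3 = 5.667
Order: J6 → J3 → J1 → J5 → J7 → J4 → J2


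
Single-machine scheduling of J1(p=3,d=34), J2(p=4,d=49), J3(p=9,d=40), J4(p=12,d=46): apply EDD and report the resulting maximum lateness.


EDD order: J1 → J3 → J4 → J2
Completion and lateness:
  J1: C=3, d=34, L=3-34=-31
  J3: C=12, d=40, L=12-40=-28
  J4: C=24, d=46, L=24-46=-22
  J2: C=28, d=49, L=28-49=-21
Lmax = max(-31, -28, -22, -21)
= -21


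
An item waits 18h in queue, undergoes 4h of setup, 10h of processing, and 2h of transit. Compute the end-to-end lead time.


Lead time = queue + setup + processing + transit
= 18 + 4 + 10 + 2
= 34 hours


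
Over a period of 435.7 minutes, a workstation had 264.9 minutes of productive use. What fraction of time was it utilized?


Utilization = busy / total × 100
= 264.9 / 435.7 × 100
= 60.8%


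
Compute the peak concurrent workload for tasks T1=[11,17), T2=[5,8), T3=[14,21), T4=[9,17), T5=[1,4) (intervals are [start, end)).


Check each time point for overlaps:
  t=14: 3 tasks active (T1, T3, T4)
Max concurrent = 3


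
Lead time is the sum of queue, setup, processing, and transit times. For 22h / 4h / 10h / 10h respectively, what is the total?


Lead time = queue + setup + processing + transit
= 22 + 4 + 10 + 10
= 46 hours


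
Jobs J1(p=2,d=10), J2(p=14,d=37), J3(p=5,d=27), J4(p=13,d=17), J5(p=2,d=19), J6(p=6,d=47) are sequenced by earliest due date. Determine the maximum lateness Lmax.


EDD order: J1 → J4 → J5 → J3 → J2 → J6
Completion and lateness:
  J1: C=2, d=10, L=2-10=-8
  J4: C=15, d=17, L=15-17=-2
  J5: C=17, d=19, L=17-19=-2
  J3: C=22, d=27, L=22-27=-5
  J2: C=36, d=37, L=36-37=-1
  J6: C=42, d=47, L=42-47=-5
Lmax = max(-8, -2, -2, -5, -1, -5)
= -1


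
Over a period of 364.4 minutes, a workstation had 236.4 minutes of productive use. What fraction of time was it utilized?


Utilization = busy / total × 100
= 236.4 / 364.4 × 100
= 64.9%


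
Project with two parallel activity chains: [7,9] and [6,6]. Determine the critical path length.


Path A: 7 + 9 = 16
Path B: 6 + 6 = 12
Critical path = longest = max(16, 12)
= 16 (Path A)


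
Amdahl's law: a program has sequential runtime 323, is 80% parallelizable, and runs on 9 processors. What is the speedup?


Amdahl's law: T_p = T × ((1-p) + p/N)
= 323 × ((1-0.8) + 0.8/9)
= 323 × (0.20 + 0.0889)
= 323 × 0.2889
= 93.31
Speedup = 323/93.31
= 3.46×


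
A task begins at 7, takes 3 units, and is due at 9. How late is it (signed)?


Completion = 7 + 3 = 10
Lateness = C - d = 10 - 9
= 1


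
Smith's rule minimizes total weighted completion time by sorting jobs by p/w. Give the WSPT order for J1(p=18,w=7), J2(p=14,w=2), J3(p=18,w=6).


WSPT (Smith's rule): sort by p/w ascending
  J1: p/w = 18/7 = 2.571
  J3: p/w = 18/6 = 3.000
  J2: p/w = 14/2 = 7.000
Order: J1 → J3 → J2


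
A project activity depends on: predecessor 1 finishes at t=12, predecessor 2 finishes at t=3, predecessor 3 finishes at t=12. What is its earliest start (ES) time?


ES = max of all predecessor completion times
Predecessors: [12, 3, 12]
ES = max(12, 3, 12)
= 12


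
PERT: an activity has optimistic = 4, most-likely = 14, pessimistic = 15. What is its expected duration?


te = (o + 4m + p) / 6
= (4 + 4×14 + 15) / 6
= (4 + 56 + 15) / 6
= 75 / 6
= 12.50


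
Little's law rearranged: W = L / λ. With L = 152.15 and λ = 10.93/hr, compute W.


Little's law: L = λW → W = L / λ
= 152.15 / 10.93
= 13.92 hours


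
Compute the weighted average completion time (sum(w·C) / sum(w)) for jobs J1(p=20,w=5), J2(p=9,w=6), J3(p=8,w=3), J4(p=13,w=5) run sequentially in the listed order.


Completion times:
  J1: C=20, w×C=5×20=100
  J2: C=29, w×C=6×29=174
  J3: C=37, w×C=3×37=111
  J4: C=50, w×C=5×50=250
Sum w×C = 635
Sum w = 19
Weighted avg = 635/19
= 33.42


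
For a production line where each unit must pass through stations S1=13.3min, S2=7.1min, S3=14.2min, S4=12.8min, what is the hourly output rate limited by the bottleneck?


Bottleneck = longest station time
Station times: [13.3, 7.1, 14.2, 12.8]
Max = 14.2 min
Rate = 60 / 14.2
= 4.23 units/hour (bottleneck: 14.2min)


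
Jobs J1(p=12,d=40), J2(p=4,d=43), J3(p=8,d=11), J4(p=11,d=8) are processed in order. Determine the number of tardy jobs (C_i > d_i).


Completion vs due date:
  J1: C=12, d=40 → on time
  J2: C=16, d=43 → on time
  J3: C=24, d=11 → TARDY
  J4: C=35, d=8 → TARDY
Tardy jobs: J3, J4
Count = 2


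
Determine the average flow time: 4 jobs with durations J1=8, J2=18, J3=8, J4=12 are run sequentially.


Completion times:
  J1: completes at 8
  J2: completes at 26
  J3: completes at 34
  J4: completes at 46
Sum = 114
Average = 114/4
= 28.50


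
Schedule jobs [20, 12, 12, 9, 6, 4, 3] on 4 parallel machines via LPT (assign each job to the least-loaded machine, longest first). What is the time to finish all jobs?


Jobs (LPT sorted): [20, 12, 12, 9, 6, 4, 3]
Machines: 4
  J=20 → Machine 1 (load: 0+20=20)
  J=12 → Machine 2 (load: 0+12=12)
  J=12 → Machine 3 (load: 0+12=12)
  J=9 → Machine 4 (load: 0+9=9)
  J=6 → Machine 4 (load: 9+6=15)
  J=4 → Machine 2 (load: 12+4=16)
  J=3 → Machine 3 (load: 12+3=15)
Machine loads: [20, 16, 15, 15]
Makespan = max = 20 time units


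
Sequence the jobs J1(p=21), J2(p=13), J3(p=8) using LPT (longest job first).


LPT: sort by longest processing time first
  J1: p=21
  J2: p=13
  J3: p=8
Order: J1 → J2 → J3


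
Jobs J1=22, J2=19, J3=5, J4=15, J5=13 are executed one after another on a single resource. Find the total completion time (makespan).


Sequential makespan: sum all processing times
= 22 + 19 + 5 + 15 + 13
= 74 time units


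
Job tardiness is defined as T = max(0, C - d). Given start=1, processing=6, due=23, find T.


Completion = start + processing = 1 + 6 = 7
Tardiness = max(0, C - d) = max(0, 7 - 23)
= max(0, -16)
= 0


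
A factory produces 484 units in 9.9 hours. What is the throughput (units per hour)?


Throughput = units / time
= 484 / 9.9
= 48.9 units/hour


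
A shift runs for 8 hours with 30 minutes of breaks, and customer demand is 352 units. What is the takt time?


Available = 8×60 - 30 = 450 min
Takt time = 450 / 352
= 1.28 min/unit


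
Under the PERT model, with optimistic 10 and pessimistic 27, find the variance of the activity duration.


σ² = ((p - o) / 6)² = (p - o)² / 36
= (27 - 10)² / 36
= 17² / 36
= 289 / 36
= 8.0278


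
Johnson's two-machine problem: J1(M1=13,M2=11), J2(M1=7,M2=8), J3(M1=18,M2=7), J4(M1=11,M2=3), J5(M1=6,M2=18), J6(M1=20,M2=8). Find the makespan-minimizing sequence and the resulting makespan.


Johnson's rule:
Group 1 (M1≤M2, sort by M1): ['J5', 'J2']
Group 2 (M1>M2, sort desc M2): ['J1', 'J6', 'J3', 'J4']
Sequence: J5 → J2 → J1 → J6 → J3 → J4
Makespan calculation:
  J5: M1 done=6, M2 done=24
  J2: M1 done=13, M2 done=32
  J1: M1 done=26, M2 done=43
  J6: M1 done=46, M2 done=54
  J3: M1 done=64, M2 done=71
  J4: M1 done=75, M2 done=78
= Sequence: J5 → J2 → J1 → J6 → J3 → J4, Makespan: 78


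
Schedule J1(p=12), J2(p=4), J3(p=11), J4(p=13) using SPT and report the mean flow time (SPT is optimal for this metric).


SPT order: J2 → J3 → J1 → J4
Completion times:
  J2: C=4
  J3: C=15
  J1: C=27
  J4: C=40
Sum = 86, n = 4
Mean flow = 86/4
= 21.50


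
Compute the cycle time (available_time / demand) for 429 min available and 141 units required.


Cycle time = available time / demand
= 429 / 141
= 3.04 min/unit


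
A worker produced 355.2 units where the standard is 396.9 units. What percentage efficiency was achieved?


Efficiency = (actual / standard) × 100
= (355.2 / 396.9) × 100
= 89.5%


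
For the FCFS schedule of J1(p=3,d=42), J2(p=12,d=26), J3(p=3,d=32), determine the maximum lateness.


Lateness per job (L = C - d):
  J1: C=3, d=42, L=-39
  J2: C=15, d=26, L=-11
  J3: C=18, d=32, L=-14
Lmax = max(-39, -11, -14)
= -11


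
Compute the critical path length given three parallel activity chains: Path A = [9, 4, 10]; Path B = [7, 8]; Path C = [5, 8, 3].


Path A: 9 + 4 + 10 = 23
Path B: 7 + 8 = 15
Path C: 5 + 8 + 3 = 16
Critical path = longest = max(23, 15, 16)
= 23 (Path A)


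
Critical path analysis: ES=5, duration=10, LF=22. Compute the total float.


EF = ES + duration = 5 + 10 = 15
LS = LF - duration = 22 - 10 = 12
Total Float = LF - EF = 22 - 15
(or LS - ES = 12 - 5)
= 7


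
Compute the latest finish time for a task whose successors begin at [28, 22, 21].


LF = min of all successor start times
Successors start at: [28, 22, 21]
LF = min(28, 22, 21)
= 21


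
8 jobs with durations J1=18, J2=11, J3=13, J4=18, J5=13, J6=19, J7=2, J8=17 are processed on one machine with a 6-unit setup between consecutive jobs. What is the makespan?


Makespan = Σ processing + (n-1) × setup
= (18 + 11 + 13 + 18 + 13 + 19 + 2 + 17) + (8-1)×6
= 111 + 42
= 153 time units


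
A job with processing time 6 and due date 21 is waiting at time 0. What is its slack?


Slack = due - current_time - processing
= 21 - 0 - 6
= 15


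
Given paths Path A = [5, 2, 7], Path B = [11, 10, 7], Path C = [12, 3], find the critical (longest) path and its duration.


Path A: 5 + 2 + 7 = 14
Path B: 11 + 10 + 7 = 28
Path C: 12 + 3 = 15
Critical path = longest = max(14, 28, 15)
= 28 (Path B)


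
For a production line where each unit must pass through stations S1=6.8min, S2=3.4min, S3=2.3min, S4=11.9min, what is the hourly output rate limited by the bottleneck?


Bottleneck = longest station time
Station times: [6.8, 3.4, 2.3, 11.9]
Max = 11.9 min
Rate = 60 / 11.9
= 5.04 units/hour (bottleneck: 11.9min)


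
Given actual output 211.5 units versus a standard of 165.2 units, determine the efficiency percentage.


Efficiency = (actual / standard) × 100
= (211.5 / 165.2) × 100
= 128.0%


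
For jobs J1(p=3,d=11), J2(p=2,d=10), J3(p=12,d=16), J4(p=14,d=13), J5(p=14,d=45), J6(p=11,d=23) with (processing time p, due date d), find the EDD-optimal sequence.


EDD: sort by earliest due date
  J2: d=10, p=2
  J1: d=11, p=3
  J4: d=13, p=14
  J3: d=16, p=12
  J6: d=23, p=11
  J5: d=45, p=14
Order: J2 → J1 → J4 → J3 → J6 → J5


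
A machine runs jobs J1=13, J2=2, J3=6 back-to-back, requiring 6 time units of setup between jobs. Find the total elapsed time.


Makespan = Σ processing + (n-1) × setup
= (13 + 2 + 6) + (3-1)×6
= 21 + 12
= 33 time units


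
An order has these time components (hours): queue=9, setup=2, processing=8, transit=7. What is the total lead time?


Lead time = queue + setup + processing + transit
= 9 + 2 + 8 + 7
= 26 hours


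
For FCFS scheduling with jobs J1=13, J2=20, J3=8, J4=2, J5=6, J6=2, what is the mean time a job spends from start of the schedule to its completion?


Completion times:
  J1: completes at 13
  J2: completes at 33
  J3: completes at 41
  J4: completes at 43
  J5: completes at 49
  J6: completes at 51
Sum = 230
Average = 230/6
= 38.33


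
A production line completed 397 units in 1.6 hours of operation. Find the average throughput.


Throughput = units / time
= 397 / 1.6
= 248.1 units/hour


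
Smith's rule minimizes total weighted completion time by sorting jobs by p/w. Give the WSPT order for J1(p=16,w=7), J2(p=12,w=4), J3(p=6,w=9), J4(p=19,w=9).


WSPT (Smith's rule): sort by p/w ascending
  J3: p/w = 6/9 = 0.667
  J4: p/w = 19/9 = 2.111
  J1: p/w = 16/7 = 2.286
  J2: p/w = 12/4 = 3.000
Order: J3 → J4 → J1 → J2


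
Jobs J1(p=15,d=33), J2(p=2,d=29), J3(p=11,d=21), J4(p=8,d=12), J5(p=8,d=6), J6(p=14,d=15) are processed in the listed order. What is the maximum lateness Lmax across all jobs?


Lateness per job (L = C - d):
  J1: C=15, d=33, L=-18
  J2: C=17, d=29, L=-12
  J3: C=28, d=21, L=7
  J4: C=36, d=12, L=24
  J5: C=44, d=6, L=38
  J6: C=58, d=15, L=43
Lmax = max(-18, -12, 7, 24, 38, 43)
= 43


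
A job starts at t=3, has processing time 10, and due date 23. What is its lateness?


Completion = 3 + 10 = 13
Lateness = C - d = 13 - 23
= -10


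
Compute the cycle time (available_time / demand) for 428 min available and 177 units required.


Cycle time = available time / demand
= 428 / 177
= 2.42 min/unit


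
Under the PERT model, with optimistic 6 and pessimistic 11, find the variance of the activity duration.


σ² = ((p - o) / 6)² = (p - o)² / 36
= (11 - 6)² / 36
= 5² / 36
= 25 / 36
= 0.6944


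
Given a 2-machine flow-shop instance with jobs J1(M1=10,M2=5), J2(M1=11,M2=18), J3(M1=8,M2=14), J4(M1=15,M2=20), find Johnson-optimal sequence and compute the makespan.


Johnson's rule:
Group 1 (M1≤M2, sort by M1): ['J3', 'J2', 'J4']
Group 2 (M1>M2, sort desc M2): ['J1']
Sequence: J3 → J2 → J4 → J1
Makespan calculation:
  J3: M1 done=8, M2 done=22
  J2: M1 done=19, M2 done=40
  J4: M1 done=34, M2 done=60
  J1: M1 done=44, M2 done=65
= Sequence: J3 → J2 → J4 → J1, Makespan: 65


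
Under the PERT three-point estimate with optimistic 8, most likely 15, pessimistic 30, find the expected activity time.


te = (o + 4m + p) / 6
= (8 + 4×15 + 30) / 6
= (8 + 60 + 30) / 6
= 98 / 6
= 16.33


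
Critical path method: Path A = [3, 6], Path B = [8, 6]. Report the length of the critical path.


Path A: 3 + 6 = 9
Path B: 8 + 6 = 14
Critical path = longest = max(9, 14)
= 14 (Path B)


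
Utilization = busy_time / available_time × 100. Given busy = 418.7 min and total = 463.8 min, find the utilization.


Utilization = busy / total × 100
= 418.7 / 463.8 × 100
= 90.3%


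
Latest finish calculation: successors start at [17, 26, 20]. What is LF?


LF = min of all successor start times
Successors start at: [17, 26, 20]
LF = min(17, 26, 20)
= 17


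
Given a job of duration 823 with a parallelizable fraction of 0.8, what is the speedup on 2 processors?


Amdahl's law: T_p = T × ((1-p) + p/N)
= 823 × ((1-0.8) + 0.8/2)
= 823 × (0.20 + 0.4000)
= 823 × 0.6000
= 493.80
Speedup = 823/493.80
= 1.67×


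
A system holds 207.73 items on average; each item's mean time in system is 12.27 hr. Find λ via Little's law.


Little's law: L = λW → λ = L / W
= 207.73 / 12.27
= 16.93 per hour


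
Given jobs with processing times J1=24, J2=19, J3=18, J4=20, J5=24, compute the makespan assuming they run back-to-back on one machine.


Sequential makespan: sum all processing times
= 24 + 19 + 18 + 20 + 24
= 105 time units


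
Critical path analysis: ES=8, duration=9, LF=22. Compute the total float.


EF = ES + duration = 8 + 9 = 17
LS = LF - duration = 22 - 9 = 13
Total Float = LF - EF = 22 - 17
(or LS - ES = 13 - 8)
= 5


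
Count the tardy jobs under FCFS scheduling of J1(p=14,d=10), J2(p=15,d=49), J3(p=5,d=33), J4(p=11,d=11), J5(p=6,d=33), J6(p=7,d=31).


Completion vs due date:
  J1: C=14, d=10 → TARDY
  J2: C=29, d=49 → on time
  J3: C=34, d=33 → TARDY
  J4: C=45, d=11 → TARDY
  J5: C=51, d=33 → TARDY
  J6: C=58, d=31 → TARDY
Tardy jobs: J1, J3, J4, J5, J6
Count = 5


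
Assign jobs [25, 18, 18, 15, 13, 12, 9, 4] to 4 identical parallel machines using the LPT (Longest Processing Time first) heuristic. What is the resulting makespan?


Jobs (LPT sorted): [25, 18, 18, 15, 13, 12, 9, 4]
Machines: 4
  J=25 → Machine 1 (load: 0+25=25)
  J=18 → Machine 2 (load: 0+18=18)
  J=18 → Machine 3 (load: 0+18=18)
  J=15 → Machine 4 (load: 0+15=15)
  J=13 → Machine 4 (load: 15+13=28)
  J=12 → Machine 2 (load: 18+12=30)
  J=9 → Machine 3 (load: 18+9=27)
  J=4 → Machine 1 (load: 25+4=29)
Machine loads: [29, 30, 27, 28]
Makespan = max = 30 time units


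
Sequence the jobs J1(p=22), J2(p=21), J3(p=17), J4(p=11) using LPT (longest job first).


LPT: sort by longest processing time first
  J1: p=22
  J2: p=21
  J3: p=17
  J4: p=11
Order: J1 → J2 → J3 → J4


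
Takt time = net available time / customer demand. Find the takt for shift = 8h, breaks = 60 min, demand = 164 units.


Available = 8×60 - 60 = 420 min
Takt time = 420 / 164
= 2.56 min/unit


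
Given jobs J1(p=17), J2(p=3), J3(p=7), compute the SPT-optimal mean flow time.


SPT order: J2 → J3 → J1
Completion times:
  J2: C=3
  J3: C=10
  J1: C=27
Sum = 40, n = 3
Mean flow = 40/3
= 13.33


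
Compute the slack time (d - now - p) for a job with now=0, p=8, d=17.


Slack = due - current_time - processing
= 17 - 0 - 8
= 9


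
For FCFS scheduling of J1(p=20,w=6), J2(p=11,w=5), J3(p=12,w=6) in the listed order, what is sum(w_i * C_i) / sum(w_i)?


Completion times:
  J1: C=20, w×C=6×20=120
  J2: C=31, w×C=5×31=155
  J3: C=43, w×C=6×43=258
Sum w×C = 533
Sum w = 17
Weighted avg = 533/17
= 31.35


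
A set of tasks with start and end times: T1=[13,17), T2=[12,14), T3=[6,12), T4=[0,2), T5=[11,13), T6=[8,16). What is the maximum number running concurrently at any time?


Check each time point for overlaps:
  t=11: 3 tasks active (T3, T5, T6)
Max concurrent = 3


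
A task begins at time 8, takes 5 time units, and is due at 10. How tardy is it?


Completion = start + processing = 8 + 5 = 13
Tardiness = max(0, C - d) = max(0, 13 - 10)
= max(0, 3)
= 3


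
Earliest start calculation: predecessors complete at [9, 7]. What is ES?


ES = max of all predecessor completion times
Predecessors: [9, 7]
ES = max(9, 7)
= 9


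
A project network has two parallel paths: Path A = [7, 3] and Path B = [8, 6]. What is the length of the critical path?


Path A: 7 + 3 = 10
Path B: 8 + 6 = 14
Critical path = longest = max(10, 14)
= 14 (Path B)


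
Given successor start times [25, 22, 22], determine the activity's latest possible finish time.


LF = min of all successor start times
Successors start at: [25, 22, 22]
LF = min(25, 22, 22)
= 22


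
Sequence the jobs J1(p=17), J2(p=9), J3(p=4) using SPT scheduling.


SPT: sort by shortest processing time
  J3: p=4
  J2: p=9
  J1: p=17
Order: J3 → J2 → J1


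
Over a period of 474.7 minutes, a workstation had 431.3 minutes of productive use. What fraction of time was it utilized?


Utilization = busy / total × 100
= 431.3 / 474.7 × 100
= 90.9%


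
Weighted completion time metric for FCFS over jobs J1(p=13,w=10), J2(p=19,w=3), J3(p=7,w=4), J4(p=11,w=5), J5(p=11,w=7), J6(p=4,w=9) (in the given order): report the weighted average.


Completion times:
  J1: C=13, w×C=10×13=130
  J2: C=32, w×C=3×32=96
  J3: C=39, w×C=4×39=156
  J4: C=50, w×C=5×50=250
  J5: C=61, w×C=7×61=427
  J6: C=65, w×C=9×65=585
Sum w×C = 1644
Sum w = 38
Weighted avg = 1644/38
= 43.26


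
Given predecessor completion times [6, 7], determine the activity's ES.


ES = max of all predecessor completion times
Predecessors: [6, 7]
ES = max(6, 7)
= 7


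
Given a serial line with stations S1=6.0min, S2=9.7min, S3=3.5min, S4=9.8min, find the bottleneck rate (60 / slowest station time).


Bottleneck = longest station time
Station times: [6.0, 9.7, 3.5, 9.8]
Max = 9.8 min
Rate = 60 / 9.8
= 6.12 units/hour (bottleneck: 9.8min)


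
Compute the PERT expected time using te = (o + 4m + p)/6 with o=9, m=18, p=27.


te = (o + 4m + p) / 6
= (9 + 4×18 + 27) / 6
= (9 + 72 + 27) / 6
= 108 / 6
= 18.00


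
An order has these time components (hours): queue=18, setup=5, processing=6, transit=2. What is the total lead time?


Lead time = queue + setup + processing + transit
= 18 + 5 + 6 + 2
= 31 hours


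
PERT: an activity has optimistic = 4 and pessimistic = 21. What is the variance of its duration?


σ² = ((p - o) / 6)² = (p - o)² / 36
= (21 - 4)² / 36
= 17² / 36
= 289 / 36
= 8.0278


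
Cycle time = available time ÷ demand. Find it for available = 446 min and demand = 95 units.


Cycle time = available time / demand
= 446 / 95
= 4.69 min/unit


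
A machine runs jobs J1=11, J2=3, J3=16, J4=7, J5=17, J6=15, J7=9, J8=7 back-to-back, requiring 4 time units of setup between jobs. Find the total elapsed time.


Makespan = Σ processing + (n-1) × setup
= (11 + 3 + 16 + 7 + 17 + 15 + 9 + 7) + (8-1)×4
= 85 + 28
= 113 time units


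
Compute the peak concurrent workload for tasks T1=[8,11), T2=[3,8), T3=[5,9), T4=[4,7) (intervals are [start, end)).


Check each time point for overlaps:
  t=5: 3 tasks active (T2, T3, T4)
Max concurrent = 3


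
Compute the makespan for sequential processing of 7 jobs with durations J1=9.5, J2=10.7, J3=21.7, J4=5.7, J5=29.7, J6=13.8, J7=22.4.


Sequential makespan: sum all processing times
= 9.5 + 10.7 + 21.7 + 5.7 + 29.7 + 13.8 + 22.4
= 113.5 time units


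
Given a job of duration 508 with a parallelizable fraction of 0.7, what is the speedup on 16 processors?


Amdahl's law: T_p = T × ((1-p) + p/N)
= 508 × ((1-0.7) + 0.7/16)
= 508 × (0.30 + 0.0437)
= 508 × 0.3438
= 174.63
Speedup = 508/174.63
= 2.91×


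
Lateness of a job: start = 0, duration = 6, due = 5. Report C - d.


Completion = 0 + 6 = 6
Lateness = C - d = 6 - 5
= 1


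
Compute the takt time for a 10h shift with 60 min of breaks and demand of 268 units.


Available = 10×60 - 60 = 540 min
Takt time = 540 / 268
= 2.01 min/unit


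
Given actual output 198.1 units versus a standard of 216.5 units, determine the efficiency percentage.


Efficiency = (actual / standard) × 100
= (198.1 / 216.5) × 100
= 91.5%


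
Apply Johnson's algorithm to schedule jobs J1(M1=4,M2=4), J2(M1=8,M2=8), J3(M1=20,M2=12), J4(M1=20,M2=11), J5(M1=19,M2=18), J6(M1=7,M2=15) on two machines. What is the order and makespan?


Johnson's rule:
Group 1 (M1≤M2, sort by M1): ['J1', 'J6', 'J2']
Group 2 (M1>M2, sort desc M2): ['J5', 'J3', 'J4']
Sequence: J1 → J6 → J2 → J5 → J3 → J4
Makespan calculation:
  J1: M1 done=4, M2 done=8
  J6: M1 done=11, M2 done=26
  J2: M1 done=19, M2 done=34
  J5: M1 done=38, M2 done=56
  J3: M1 done=58, M2 done=70
  J4: M1 done=78, M2 done=89
= Sequence: J1 → J6 → J2 → J5 → J3 → J4, Makespan: 89


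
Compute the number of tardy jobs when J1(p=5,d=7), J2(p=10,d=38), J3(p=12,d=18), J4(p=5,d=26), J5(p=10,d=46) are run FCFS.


Completion vs due date:
  J1: C=5, d=7 → on time
  J2: C=15, d=38 → on time
  J3: C=27, d=18 → TARDY
  J4: C=32, d=26 → TARDY
  J5: C=42, d=46 → on time
Tardy jobs: J3, J4
Count = 2


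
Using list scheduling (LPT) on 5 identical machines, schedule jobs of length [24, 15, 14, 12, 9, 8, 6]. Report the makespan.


Jobs (LPT sorted): [24, 15, 14, 12, 9, 8, 6]
Machines: 5
  J=24 → Machine 1 (load: 0+24=24)
  J=15 → Machine 2 (load: 0+15=15)
  J=14 → Machine 3 (load: 0+14=14)
  J=12 → Machine 4 (load: 0+12=12)
  J=9 → Machine 5 (load: 0+9=9)
  J=8 → Machine 5 (load: 9+8=17)
  J=6 → Machine 4 (load: 12+6=18)
Machine loads: [24, 15, 14, 18, 17]
Makespan = max = 24 time units


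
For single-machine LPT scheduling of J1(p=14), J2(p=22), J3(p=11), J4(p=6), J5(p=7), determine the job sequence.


LPT: sort by longest processing time first
  J2: p=22
  J1: p=14
  J3: p=11
  J5: p=7
  J4: p=6
Order: J2 → J1 → J3 → J5 → J4


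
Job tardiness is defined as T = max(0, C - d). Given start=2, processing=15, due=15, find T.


Completion = start + processing = 2 + 15 = 17
Tardiness = max(0, C - d) = max(0, 17 - 15)
= max(0, 2)
= 2


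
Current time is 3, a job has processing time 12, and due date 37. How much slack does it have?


Slack = due - current_time - processing
= 37 - 3 - 12
= 22
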